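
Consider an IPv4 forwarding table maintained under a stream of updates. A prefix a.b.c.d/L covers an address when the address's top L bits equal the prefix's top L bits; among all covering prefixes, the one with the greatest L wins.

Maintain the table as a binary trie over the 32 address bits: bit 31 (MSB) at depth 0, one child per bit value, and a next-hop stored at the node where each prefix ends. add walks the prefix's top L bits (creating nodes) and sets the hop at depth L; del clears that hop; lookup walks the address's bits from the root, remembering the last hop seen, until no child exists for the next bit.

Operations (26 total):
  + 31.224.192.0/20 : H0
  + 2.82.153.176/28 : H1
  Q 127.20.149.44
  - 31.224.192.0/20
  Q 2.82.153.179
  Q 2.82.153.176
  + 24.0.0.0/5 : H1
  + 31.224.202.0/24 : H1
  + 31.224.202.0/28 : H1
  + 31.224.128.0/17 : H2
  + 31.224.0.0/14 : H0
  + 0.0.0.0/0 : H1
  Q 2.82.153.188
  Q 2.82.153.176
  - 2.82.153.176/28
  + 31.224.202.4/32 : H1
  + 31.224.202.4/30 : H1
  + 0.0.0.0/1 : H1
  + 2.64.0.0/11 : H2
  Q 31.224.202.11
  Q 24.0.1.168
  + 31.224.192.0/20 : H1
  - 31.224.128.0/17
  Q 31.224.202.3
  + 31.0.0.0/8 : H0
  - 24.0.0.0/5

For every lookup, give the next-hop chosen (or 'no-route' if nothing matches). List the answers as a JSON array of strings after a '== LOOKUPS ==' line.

Process each operation:
  + 31.224.192.0/20 (H0) depth=20
  + 2.82.153.176/28 (H1) depth=28
  lookup 127.20.149.44: bits 0 walk d0:-→d1:- -> no-route
  - 31.224.192.0/20 clear@20
  lookup 2.82.153.179: bits 0000001001010010100110011011 walk d0:-→d1:-→d2:-→d3:-→d4:-→d5:-→d6:-→d7:-→d8:-→d9:-→d10:-→d11:-→d12:-→d13:-→d14:-→d15:-→d16:-→d17:-→d18:-→d19:-→d20:-→d21:-→d22:-→d23:-→d24:-→d25:-→d26:-→d27:-→d28:H1 -> H1
  lookup 2.82.153.176: bits 0000001001010010100110011011 walk d0:-→d1:-→d2:-→d3:-→d4:-→d5:-→d6:-→d7:-→d8:-→d9:-→d10:-→d11:-→d12:-→d13:-→d14:-→d15:-→d16:-→d17:-→d18:-→d19:-→d20:-→d21:-→d22:-→d23:-→d24:-→d25:-→d26:-→d27:-→d28:H1 -> H1
  + 24.0.0.0/5 (H1) depth=5
  + 31.224.202.0/24 (H1) depth=24
  + 31.224.202.0/28 (H1) depth=28
  + 31.224.128.0/17 (H2) depth=17
  + 31.224.0.0/14 (H0) depth=14
  + 0.0.0.0/0 (H1) depth=0
  lookup 2.82.153.188: bits 0000001001010010100110011011 walk d0:H1→d1:-→d2:-→d3:-→d4:-→d5:-→d6:-→d7:-→d8:-→d9:-→d10:-→d11:-→d12:-→d13:-→d14:-→d15:-→d16:-→d17:-→d18:-→d19:-→d20:-→d21:-→d22:-→d23:-→d24:-→d25:-→d26:-→d27:-→d28:H1 -> H1
  lookup 2.82.153.176: bits 0000001001010010100110011011 walk d0:H1→d1:-→d2:-→d3:-→d4:-→d5:-→d6:-→d7:-→d8:-→d9:-→d10:-→d11:-→d12:-→d13:-→d14:-→d15:-→d16:-→d17:-→d18:-→d19:-→d20:-→d21:-→d22:-→d23:-→d24:-→d25:-→d26:-→d27:-→d28:H1 -> H1
  - 2.82.153.176/28 clear@28
  + 31.224.202.4/32 (H1) depth=32
  + 31.224.202.4/30 (H1) depth=30
  + 0.0.0.0/1 (H1) depth=1
  + 2.64.0.0/11 (H2) depth=11
  lookup 31.224.202.11: bits 0001111111100000110010100000 walk d0:H1→d1:H1→d2:-→d3:-→d4:-→d5:H1→d6:-→d7:-→d8:-→d9:-→d10:-→d11:-→d12:-→d13:-→d14:H0→d15:-→d16:-→d17:H2→d18:-→d19:-→d20:-→d21:-→d22:-→d23:-→d24:H1→d25:-→d26:-→d27:-→d28:H1 -> H1
  lookup 24.0.1.168: bits 00011 walk d0:H1→d1:H1→d2:-→d3:-→d4:-→d5:H1 -> H1
  + 31.224.192.0/20 (H1) depth=20
  - 31.224.128.0/17 clear@17
  lookup 31.224.202.3: bits 00011111111000001100101000000 walk d0:H1→d1:H1→d2:-→d3:-→d4:-→d5:H1→d6:-→d7:-→d8:-→d9:-→d10:-→d11:-→d12:-→d13:-→d14:H0→d15:-→d16:-→d17:-→d18:-→d19:-→d20:H1→d21:-→d22:-→d23:-→d24:H1→d25:-→d26:-→d27:-→d28:H1→d29:- -> H1
  + 31.0.0.0/8 (H0) depth=8
  - 24.0.0.0/5 clear@5

== LOOKUPS ==
["no-route","H1","H1","H1","H1","H1","H1","H1"]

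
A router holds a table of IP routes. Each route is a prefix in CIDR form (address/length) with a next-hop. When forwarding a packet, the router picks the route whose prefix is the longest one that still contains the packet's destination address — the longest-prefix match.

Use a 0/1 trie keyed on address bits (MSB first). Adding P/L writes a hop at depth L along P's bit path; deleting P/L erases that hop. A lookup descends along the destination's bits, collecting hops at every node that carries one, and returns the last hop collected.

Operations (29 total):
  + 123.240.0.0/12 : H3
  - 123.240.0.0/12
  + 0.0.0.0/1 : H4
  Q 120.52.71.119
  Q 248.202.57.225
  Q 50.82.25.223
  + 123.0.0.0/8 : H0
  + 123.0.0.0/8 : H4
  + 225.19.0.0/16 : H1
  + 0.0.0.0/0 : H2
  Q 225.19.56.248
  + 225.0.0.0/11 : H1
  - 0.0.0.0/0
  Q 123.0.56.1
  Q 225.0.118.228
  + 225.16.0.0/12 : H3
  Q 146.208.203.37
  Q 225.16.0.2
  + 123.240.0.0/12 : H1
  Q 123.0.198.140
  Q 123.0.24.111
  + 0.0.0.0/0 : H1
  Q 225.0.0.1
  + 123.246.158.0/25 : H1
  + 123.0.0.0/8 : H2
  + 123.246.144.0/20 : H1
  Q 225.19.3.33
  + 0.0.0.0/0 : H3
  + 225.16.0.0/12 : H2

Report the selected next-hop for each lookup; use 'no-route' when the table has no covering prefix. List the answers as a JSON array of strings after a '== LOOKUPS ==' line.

Trace:
  add 123.240.0.0/12 -> H3 at depth 12
  del 123.240.0.0/12 (clear depth 12)
  add 0.0.0.0/1 -> H4 at depth 1
  lookup 120.52.71.119: bits 011110 walk d0:-→d1:H4→d2:-→d3:-→d4:-→d5:-→d6:- -> H4
  lookup 248.202.57.225: bits ε walk d0:- -> no-route
  lookup 50.82.25.223: bits 0 walk d0:-→d1:H4 -> H4
  add 123.0.0.0/8 -> H0 at depth 8
  add 123.0.0.0/8 -> H4 at depth 8
  add 225.19.0.0/16 -> H1 at depth 16
  add 0.0.0.0/0 -> H2 at depth 0
  lookup 225.19.56.248: bits 1110000100010011 walk d0:H2→d1:-→d2:-→d3:-→d4:-→d5:-→d6:-→d7:-→d8:-→d9:-→d10:-→d11:-→d12:-→d13:-→d14:-→d15:-→d16:H1 -> H1
  add 225.0.0.0/11 -> H1 at depth 11
  del 0.0.0.0/0 (clear depth 0)
  lookup 123.0.56.1: bits 01111011 walk d0:-→d1:H4→d2:-→d3:-→d4:-→d5:-→d6:-→d7:-→d8:H4 -> H4
  lookup 225.0.118.228: bits 11100001000 walk d0:-→d1:-→d2:-→d3:-→d4:-→d5:-→d6:-→d7:-→d8:-→d9:-→d10:-→d11:H1 -> H1
  add 225.16.0.0/12 -> H3 at depth 12
  lookup 146.208.203.37: bits 1 walk d0:-→d1:- -> no-route
  lookup 225.16.0.2: bits 11100001000100 walk d0:-→d1:-→d2:-→d3:-→d4:-→d5:-→d6:-→d7:-→d8:-→d9:-→d10:-→d11:H1→d12:H3→d13:-→d14:- -> H3
  add 123.240.0.0/12 -> H1 at depth 12
  lookup 123.0.198.140: bits 01111011 walk d0:-→d1:H4→d2:-→d3:-→d4:-→d5:-→d6:-→d7:-→d8:H4 -> H4
  lookup 123.0.24.111: bits 01111011 walk d0:-→d1:H4→d2:-→d3:-→d4:-→d5:-→d6:-→d7:-→d8:H4 -> H4
  add 0.0.0.0/0 -> H1 at depth 0
  lookup 225.0.0.1: bits 11100001000 walk d0:H1→d1:-→d2:-→d3:-→d4:-→d5:-→d6:-→d7:-→d8:-→d9:-→d10:-→d11:H1 -> H1
  add 123.246.158.0/25 -> H1 at depth 25
  add 123.0.0.0/8 -> H2 at depth 8
  add 123.246.144.0/20 -> H1 at depth 20
  lookup 225.19.3.33: bits 1110000100010011 walk d0:H1→d1:-→d2:-→d3:-→d4:-→d5:-→d6:-→d7:-→d8:-→d9:-→d10:-→d11:H1→d12:H3→d13:-→d14:-→d15:-→d16:H1 -> H1
  add 0.0.0.0/0 -> H3 at depth 0
  add 225.16.0.0/12 -> H2 at depth 12

== LOOKUPS ==
["H4","no-route","H4","H1","H4","H1","no-route","H3","H4","H4","H1","H1"]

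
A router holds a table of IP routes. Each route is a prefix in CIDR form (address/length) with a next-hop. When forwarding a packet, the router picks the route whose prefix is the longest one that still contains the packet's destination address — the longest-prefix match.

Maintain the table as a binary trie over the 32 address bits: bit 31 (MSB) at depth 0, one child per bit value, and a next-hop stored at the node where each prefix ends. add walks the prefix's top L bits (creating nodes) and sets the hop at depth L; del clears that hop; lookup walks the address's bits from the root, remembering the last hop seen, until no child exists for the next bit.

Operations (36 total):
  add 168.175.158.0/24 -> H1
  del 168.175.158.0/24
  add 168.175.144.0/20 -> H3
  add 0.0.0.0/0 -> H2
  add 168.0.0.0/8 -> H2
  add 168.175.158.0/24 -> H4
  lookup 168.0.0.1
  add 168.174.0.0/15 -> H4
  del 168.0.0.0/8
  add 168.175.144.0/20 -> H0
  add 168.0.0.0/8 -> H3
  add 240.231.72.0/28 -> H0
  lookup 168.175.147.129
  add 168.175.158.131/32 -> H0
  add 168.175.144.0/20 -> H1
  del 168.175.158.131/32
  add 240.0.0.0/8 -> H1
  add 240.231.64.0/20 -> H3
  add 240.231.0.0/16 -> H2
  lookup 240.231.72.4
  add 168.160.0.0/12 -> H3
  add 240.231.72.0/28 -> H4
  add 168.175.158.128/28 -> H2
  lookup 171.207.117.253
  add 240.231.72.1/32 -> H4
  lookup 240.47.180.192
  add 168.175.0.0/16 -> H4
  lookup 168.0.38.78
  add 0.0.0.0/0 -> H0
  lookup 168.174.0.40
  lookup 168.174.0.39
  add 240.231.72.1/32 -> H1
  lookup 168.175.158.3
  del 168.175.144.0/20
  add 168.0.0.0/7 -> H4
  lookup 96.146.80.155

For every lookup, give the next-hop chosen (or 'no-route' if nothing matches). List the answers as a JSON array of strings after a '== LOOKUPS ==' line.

Process each operation:
  add 168.175.158.0/24 -> H1 at depth 24
  del 168.175.158.0/24 (clear depth 24)
  add 168.175.144.0/20 -> H3 at depth 20
  add 0.0.0.0/0 -> H2 at depth 0
  add 168.0.0.0/8 -> H2 at depth 8
  add 168.175.158.0/24 -> H4 at depth 24
  ? 168.0.0.1  path d0:H2→d1:-→d2:-→d3:-→d4:-→d5:-→d6:-→d7:-→d8:H2  best=H2
  add 168.174.0.0/15 -> H4 at depth 15
  del 168.0.0.0/8 (clear depth 8)
  add 168.175.144.0/20 -> H0 at depth 20
  add 168.0.0.0/8 -> H3 at depth 8
  add 240.231.72.0/28 -> H0 at depth 28
  ? 168.175.147.129  path d0:H2→d1:-→d2:-→d3:-→d4:-→d5:-→d6:-→d7:-→d8:H3→d9:-→d10:-→d11:-→d12:-→d13:-→d14:-→d15:H4→d16:-→d17:-→d18:-→d19:-→d20:H0  best=H0
  add 168.175.158.131/32 -> H0 at depth 32
  add 168.175.144.0/20 -> H1 at depth 20
  del 168.175.158.131/32 (clear depth 32)
  add 240.0.0.0/8 -> H1 at depth 8
  add 240.231.64.0/20 -> H3 at depth 20
  add 240.231.0.0/16 -> H2 at depth 16
  ? 240.231.72.4  path d0:H2→d1:-→d2:-→d3:-→d4:-→d5:-→d6:-→d7:-→d8:H1→d9:-→d10:-→d11:-→d12:-→d13:-→d14:-→d15:-→d16:H2→d17:-→d18:-→d19:-→d20:H3→d21:-→d22:-→d23:-→d24:-→d25:-→d26:-→d27:-→d28:H0  best=H0
  add 168.160.0.0/12 -> H3 at depth 12
  add 240.231.72.0/28 -> H4 at depth 28
  add 168.175.158.128/28 -> H2 at depth 28
  ? 171.207.117.253  path d0:H2→d1:-→d2:-→d3:-→d4:-→d5:-→d6:-  best=H2
  add 240.231.72.1/32 -> H4 at depth 32
  ? 240.47.180.192  path d0:H2→d1:-→d2:-→d3:-→d4:-→d5:-→d6:-→d7:-→d8:H1  best=H1
  add 168.175.0.0/16 -> H4 at depth 16
  ? 168.0.38.78  path d0:H2→d1:-→d2:-→d3:-→d4:-→d5:-→d6:-→d7:-→d8:H3  best=H3
  add 0.0.0.0/0 -> H0 at depth 0
  ? 168.174.0.40  path d0:H0→d1:-→d2:-→d3:-→d4:-→d5:-→d6:-→d7:-→d8:H3→d9:-→d10:-→d11:-→d12:H3→d13:-→d14:-→d15:H4  best=H4
  ? 168.174.0.39  path d0:H0→d1:-→d2:-→d3:-→d4:-→d5:-→d6:-→d7:-→d8:H3→d9:-→d10:-→d11:-→d12:H3→d13:-→d14:-→d15:H4  best=H4
  add 240.231.72.1/32 -> H1 at depth 32
  ? 168.175.158.3  path d0:H0→d1:-→d2:-→d3:-→d4:-→d5:-→d6:-→d7:-→d8:H3→d9:-→d10:-→d11:-→d12:H3→d13:-→d14:-→d15:H4→d16:H4→d17:-→d18:-→d19:-→d20:H1→d21:-→d22:-→d23:-→d24:H4  best=H4
  del 168.175.144.0/20 (clear depth 20)
  add 168.0.0.0/7 -> H4 at depth 7
  ? 96.146.80.155  path d0:H0  best=H0

== LOOKUPS ==
["H2","H0","H0","H2","H1","H3","H4","H4","H4","H0"]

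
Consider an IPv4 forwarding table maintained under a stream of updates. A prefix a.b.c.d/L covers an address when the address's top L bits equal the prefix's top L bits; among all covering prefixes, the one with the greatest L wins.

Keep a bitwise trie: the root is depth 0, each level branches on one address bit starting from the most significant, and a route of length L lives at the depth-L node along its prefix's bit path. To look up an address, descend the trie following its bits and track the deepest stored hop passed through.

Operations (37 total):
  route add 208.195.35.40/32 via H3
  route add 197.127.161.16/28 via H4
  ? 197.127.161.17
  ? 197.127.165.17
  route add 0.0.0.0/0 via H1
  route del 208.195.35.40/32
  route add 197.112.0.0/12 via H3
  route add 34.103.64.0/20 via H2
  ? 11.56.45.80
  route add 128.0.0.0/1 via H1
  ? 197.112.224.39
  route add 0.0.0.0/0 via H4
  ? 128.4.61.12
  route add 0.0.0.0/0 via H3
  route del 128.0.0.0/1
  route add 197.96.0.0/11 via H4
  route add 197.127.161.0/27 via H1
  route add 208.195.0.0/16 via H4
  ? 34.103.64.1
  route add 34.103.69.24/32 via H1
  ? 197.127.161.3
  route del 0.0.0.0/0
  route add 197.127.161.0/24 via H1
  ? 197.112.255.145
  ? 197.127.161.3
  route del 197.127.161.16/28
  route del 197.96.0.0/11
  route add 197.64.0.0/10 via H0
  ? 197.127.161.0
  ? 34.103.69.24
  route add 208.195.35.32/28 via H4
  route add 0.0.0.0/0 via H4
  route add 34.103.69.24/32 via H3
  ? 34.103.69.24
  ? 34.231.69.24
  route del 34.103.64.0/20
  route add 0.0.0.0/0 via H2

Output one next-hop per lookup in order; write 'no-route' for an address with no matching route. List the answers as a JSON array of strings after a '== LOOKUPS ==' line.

Process each operation:
  add 208.195.35.40/32 -> H3 at depth 32
  add 197.127.161.16/28 -> H4 at depth 28
  Q 197.127.161.17: descend 1100010101111111101000010001 ; hops seen [H4] ; pick H4
  Q 197.127.165.17: descend 110001010111111110100 ; hops seen [∅] ; pick no-route
  add 0.0.0.0/0 -> H1 at depth 0
  del 208.195.35.40/32 (clear depth 32)
  add 197.112.0.0/12 -> H3 at depth 12
  add 34.103.64.0/20 -> H2 at depth 20
  Q 11.56.45.80: descend 00 ; hops seen [H1] ; pick H1
  add 128.0.0.0/1 -> H1 at depth 1
  Q 197.112.224.39: descend 110001010111 ; hops seen [H1,H1,H3] ; pick H3
  add 0.0.0.0/0 -> H4 at depth 0
  Q 128.4.61.12: descend 1 ; hops seen [H4,H1] ; pick H1
  add 0.0.0.0/0 -> H3 at depth 0
  del 128.0.0.0/1 (clear depth 1)
  add 197.96.0.0/11 -> H4 at depth 11
  add 197.127.161.0/27 -> H1 at depth 27
  add 208.195.0.0/16 -> H4 at depth 16
  Q 34.103.64.1: descend 00100010011001110100 ; hops seen [H3,H2] ; pick H2
  add 34.103.69.24/32 -> H1 at depth 32
  Q 197.127.161.3: descend 110001010111111110100001000 ; hops seen [H3,H4,H3,H1] ; pick H1
  del 0.0.0.0/0 (clear depth 0)
  add 197.127.161.0/24 -> H1 at depth 24
  Q 197.112.255.145: descend 110001010111 ; hops seen [H4,H3] ; pick H3
  Q 197.127.161.3: descend 110001010111111110100001000 ; hops seen [H4,H3,H1,H1] ; pick H1
  del 197.127.161.16/28 (clear depth 28)
  del 197.96.0.0/11 (clear depth 11)
  add 197.64.0.0/10 -> H0 at depth 10
  Q 197.127.161.0: descend 110001010111111110100001000 ; hops seen [H0,H3,H1,H1] ; pick H1
  Q 34.103.69.24: descend 00100010011001110100010100011000 ; hops seen [H2,H1] ; pick H1
  add 208.195.35.32/28 -> H4 at depth 28
  add 0.0.0.0/0 -> H4 at depth 0
  add 34.103.69.24/32 -> H3 at depth 32
  Q 34.103.69.24: descend 00100010011001110100010100011000 ; hops seen [H4,H2,H3] ; pick H3
  Q 34.231.69.24: descend 00100010 ; hops seen [H4] ; pick H4
  del 34.103.64.0/20 (clear depth 20)
  add 0.0.0.0/0 -> H2 at depth 0

== LOOKUPS ==
["H4","no-route","H1","H3","H1","H2","H1","H3","H1","H1","H1","H3","H4"]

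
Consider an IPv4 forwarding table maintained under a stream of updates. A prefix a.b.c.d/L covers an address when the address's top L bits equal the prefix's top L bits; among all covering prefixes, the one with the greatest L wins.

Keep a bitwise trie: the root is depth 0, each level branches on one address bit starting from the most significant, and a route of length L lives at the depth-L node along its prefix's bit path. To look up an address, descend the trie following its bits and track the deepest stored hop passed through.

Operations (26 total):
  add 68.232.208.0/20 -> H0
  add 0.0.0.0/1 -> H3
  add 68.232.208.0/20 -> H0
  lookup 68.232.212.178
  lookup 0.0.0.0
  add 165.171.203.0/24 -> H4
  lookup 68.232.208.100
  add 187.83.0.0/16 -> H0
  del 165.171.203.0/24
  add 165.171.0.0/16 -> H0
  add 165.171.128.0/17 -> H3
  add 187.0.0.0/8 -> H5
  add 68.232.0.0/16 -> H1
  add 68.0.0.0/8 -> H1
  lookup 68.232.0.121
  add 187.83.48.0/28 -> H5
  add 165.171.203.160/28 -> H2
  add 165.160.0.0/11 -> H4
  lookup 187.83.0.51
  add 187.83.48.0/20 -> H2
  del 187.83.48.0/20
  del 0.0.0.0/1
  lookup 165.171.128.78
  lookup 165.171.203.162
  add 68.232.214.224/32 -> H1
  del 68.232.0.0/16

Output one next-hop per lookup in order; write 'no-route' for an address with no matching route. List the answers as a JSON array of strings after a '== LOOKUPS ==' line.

Trace:
  add 68.232.208.0/20 -> H0 at depth 20
  add 0.0.0.0/1 -> H3 at depth 1
  add 68.232.208.0/20 -> H0 at depth 20
  ? 68.232.212.178  path d0:-→d1:H3→d2:-→d3:-→d4:-→d5:-→d6:-→d7:-→d8:-→d9:-→d10:-→d11:-→d12:-→d13:-→d14:-→d15:-→d16:-→d17:-→d18:-→d19:-→d20:H0  best=H0
  ? 0.0.0.0  path d0:-→d1:H3  best=H3
  add 165.171.203.0/24 -> H4 at depth 24
  ? 68.232.208.100  path d0:-→d1:H3→d2:-→d3:-→d4:-→d5:-→d6:-→d7:-→d8:-→d9:-→d10:-→d11:-→d12:-→d13:-→d14:-→d15:-→d16:-→d17:-→d18:-→d19:-→d20:H0  best=H0
  add 187.83.0.0/16 -> H0 at depth 16
  del 165.171.203.0/24 (clear depth 24)
  add 165.171.0.0/16 -> H0 at depth 16
  add 165.171.128.0/17 -> H3 at depth 17
  add 187.0.0.0/8 -> H5 at depth 8
  add 68.232.0.0/16 -> H1 at depth 16
  add 68.0.0.0/8 -> H1 at depth 8
  ? 68.232.0.121  path d0:-→d1:H3→d2:-→d3:-→d4:-→d5:-→d6:-→d7:-→d8:H1→d9:-→d10:-→d11:-→d12:-→d13:-→d14:-→d15:-→d16:H1  best=H1
  add 187.83.48.0/28 -> H5 at depth 28
  add 165.171.203.160/28 -> H2 at depth 28
  add 165.160.0.0/11 -> H4 at depth 11
  ? 187.83.0.51  path d0:-→d1:-→d2:-→d3:-→d4:-→d5:-→d6:-→d7:-→d8:H5→d9:-→d10:-→d11:-→d12:-→d13:-→d14:-→d15:-→d16:H0→d17:-→d18:-  best=H0
  add 187.83.48.0/20 -> H2 at depth 20
  del 187.83.48.0/20 (clear depth 20)
  del 0.0.0.0/1 (clear depth 1)
  ? 165.171.128.78  path d0:-→d1:-→d2:-→d3:-→d4:-→d5:-→d6:-→d7:-→d8:-→d9:-→d10:-→d11:H4→d12:-→d13:-→d14:-→d15:-→d16:H0→d17:H3  best=H3
  ? 165.171.203.162  path d0:-→d1:-→d2:-→d3:-→d4:-→d5:-→d6:-→d7:-→d8:-→d9:-→d10:-→d11:H4→d12:-→d13:-→d14:-→d15:-→d16:H0→d17:H3→d18:-→d19:-→d20:-→d21:-→d22:-→d23:-→d24:-→d25:-→d26:-→d27:-→d28:H2  best=H2
  add 68.232.214.224/32 -> H1 at depth 32
  del 68.232.0.0/16 (clear depth 16)

== LOOKUPS ==
["H0","H3","H0","H1","H0","H3","H2"]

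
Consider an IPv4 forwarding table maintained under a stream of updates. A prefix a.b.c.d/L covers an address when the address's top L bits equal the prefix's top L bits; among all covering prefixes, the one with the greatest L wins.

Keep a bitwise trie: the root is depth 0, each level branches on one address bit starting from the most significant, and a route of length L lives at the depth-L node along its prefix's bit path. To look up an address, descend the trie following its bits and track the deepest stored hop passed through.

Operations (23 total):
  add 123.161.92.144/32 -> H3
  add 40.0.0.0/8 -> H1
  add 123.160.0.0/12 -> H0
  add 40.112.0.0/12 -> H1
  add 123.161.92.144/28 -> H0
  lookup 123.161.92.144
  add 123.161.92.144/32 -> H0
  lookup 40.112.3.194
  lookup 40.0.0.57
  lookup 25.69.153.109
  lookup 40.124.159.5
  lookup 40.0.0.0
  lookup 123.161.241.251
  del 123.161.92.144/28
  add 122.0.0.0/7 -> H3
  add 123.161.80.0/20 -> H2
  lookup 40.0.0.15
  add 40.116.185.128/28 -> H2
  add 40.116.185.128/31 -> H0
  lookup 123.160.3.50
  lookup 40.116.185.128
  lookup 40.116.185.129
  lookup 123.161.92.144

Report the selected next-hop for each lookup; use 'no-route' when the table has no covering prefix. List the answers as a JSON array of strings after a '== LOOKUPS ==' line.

Trace:
  add 123.161.92.144/32 -> H3 at depth 32
  add 40.0.0.0/8 -> H1 at depth 8
  add 123.160.0.0/12 -> H0 at depth 12
  add 40.112.0.0/12 -> H1 at depth 12
  add 123.161.92.144/28 -> H0 at depth 28
  lookup 123.161.92.144: bits 01111011101000010101110010010000 walk d0:-→d1:-→d2:-→d3:-→d4:-→d5:-→d6:-→d7:-→d8:-→d9:-→d10:-→d11:-→d12:H0→d13:-→d14:-→d15:-→d16:-→d17:-→d18:-→d19:-→d20:-→d21:-→d22:-→d23:-→d24:-→d25:-→d26:-→d27:-→d28:H0→d29:-→d30:-→d31:-→d32:H3 -> H3
  add 123.161.92.144/32 -> H0 at depth 32
  lookup 40.112.3.194: bits 001010000111 walk d0:-→d1:-→d2:-→d3:-→d4:-→d5:-→d6:-→d7:-→d8:H1→d9:-→d10:-→d11:-→d12:H1 -> H1
  lookup 40.0.0.57: bits 001010000 walk d0:-→d1:-→d2:-→d3:-→d4:-→d5:-→d6:-→d7:-→d8:H1→d9:- -> H1
  lookup 25.69.153.109: bits 00 walk d0:-→d1:-→d2:- -> no-route
  lookup 40.124.159.5: bits 001010000111 walk d0:-→d1:-→d2:-→d3:-→d4:-→d5:-→d6:-→d7:-→d8:H1→d9:-→d10:-→d11:-→d12:H1 -> H1
  lookup 40.0.0.0: bits 001010000 walk d0:-→d1:-→d2:-→d3:-→d4:-→d5:-→d6:-→d7:-→d8:H1→d9:- -> H1
  lookup 123.161.241.251: bits 0111101110100001 walk d0:-→d1:-→d2:-→d3:-→d4:-→d5:-→d6:-→d7:-→d8:-→d9:-→d10:-→d11:-→d12:H0→d13:-→d14:-→d15:-→d16:- -> H0
  del 123.161.92.144/28 (clear depth 28)
  add 122.0.0.0/7 -> H3 at depth 7
  add 123.161.80.0/20 -> H2 at depth 20
  lookup 40.0.0.15: bits 001010000 walk d0:-→d1:-→d2:-→d3:-→d4:-→d5:-→d6:-→d7:-→d8:H1→d9:- -> H1
  add 40.116.185.128/28 -> H2 at depth 28
  add 40.116.185.128/31 -> H0 at depth 31
  lookup 123.160.3.50: bits 011110111010000 walk d0:-→d1:-→d2:-→d3:-→d4:-→d5:-→d6:-→d7:H3→d8:-→d9:-→d10:-→d11:-→d12:H0→d13:-→d14:-→d15:- -> H0
  lookup 40.116.185.128: bits 0010100001110100101110011000000 walk d0:-→d1:-→d2:-→d3:-→d4:-→d5:-→d6:-→d7:-→d8:H1→d9:-→d10:-→d11:-→d12:H1→d13:-→d14:-→d15:-→d16:-→d17:-→d18:-→d19:-→d20:-→d21:-→d22:-→d23:-→d24:-→d25:-→d26:-→d27:-→d28:H2→d29:-→d30:-→d31:H0 -> H0
  lookup 40.116.185.129: bits 0010100001110100101110011000000 walk d0:-→d1:-→d2:-→d3:-→d4:-→d5:-→d6:-→d7:-→d8:H1→d9:-→d10:-→d11:-→d12:H1→d13:-→d14:-→d15:-→d16:-→d17:-→d18:-→d19:-→d20:-→d21:-→d22:-→d23:-→d24:-→d25:-→d26:-→d27:-→d28:H2→d29:-→d30:-→d31:H0 -> H0
  lookup 123.161.92.144: bits 01111011101000010101110010010000 walk d0:-→d1:-→d2:-→d3:-→d4:-→d5:-→d6:-→d7:H3→d8:-→d9:-→d10:-→d11:-→d12:H0→d13:-→d14:-→d15:-→d16:-→d17:-→d18:-→d19:-→d20:H2→d21:-→d22:-→d23:-→d24:-→d25:-→d26:-→d27:-→d28:-→d29:-→d30:-→d31:-→d32:H0 -> H0

== LOOKUPS ==
["H3","H1","H1","no-route","H1","H1","H0","H1","H0","H0","H0","H0"]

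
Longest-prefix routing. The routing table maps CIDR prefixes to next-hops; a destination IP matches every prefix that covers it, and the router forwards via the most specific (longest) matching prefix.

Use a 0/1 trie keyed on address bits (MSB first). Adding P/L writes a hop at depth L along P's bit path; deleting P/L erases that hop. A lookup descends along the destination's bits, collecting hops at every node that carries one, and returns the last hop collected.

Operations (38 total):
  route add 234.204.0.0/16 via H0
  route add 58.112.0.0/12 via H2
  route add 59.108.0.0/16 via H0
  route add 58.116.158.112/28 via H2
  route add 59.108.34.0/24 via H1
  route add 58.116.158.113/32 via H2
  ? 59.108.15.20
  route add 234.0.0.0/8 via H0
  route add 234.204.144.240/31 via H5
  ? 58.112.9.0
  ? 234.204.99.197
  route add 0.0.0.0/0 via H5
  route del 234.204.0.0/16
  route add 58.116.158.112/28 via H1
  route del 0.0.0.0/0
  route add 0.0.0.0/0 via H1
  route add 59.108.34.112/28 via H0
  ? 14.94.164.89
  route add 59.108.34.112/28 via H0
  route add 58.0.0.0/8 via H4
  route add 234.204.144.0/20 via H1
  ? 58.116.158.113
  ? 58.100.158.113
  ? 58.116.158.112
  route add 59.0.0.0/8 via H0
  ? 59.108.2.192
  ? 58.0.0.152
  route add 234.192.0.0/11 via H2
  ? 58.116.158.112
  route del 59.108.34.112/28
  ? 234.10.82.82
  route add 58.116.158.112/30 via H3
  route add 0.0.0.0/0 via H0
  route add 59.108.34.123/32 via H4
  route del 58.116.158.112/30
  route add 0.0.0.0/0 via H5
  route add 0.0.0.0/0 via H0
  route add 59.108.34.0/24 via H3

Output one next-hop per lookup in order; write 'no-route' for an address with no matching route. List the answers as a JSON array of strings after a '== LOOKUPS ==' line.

Trace:
  + 234.204.0.0/16 (H0) depth=16
  + 58.112.0.0/12 (H2) depth=12
  + 59.108.0.0/16 (H0) depth=16
  + 58.116.158.112/28 (H2) depth=28
  + 59.108.34.0/24 (H1) depth=24
  + 58.116.158.113/32 (H2) depth=32
  Q 59.108.15.20: descend 001110110110110000 ; hops seen [H0] ; pick H0
  + 234.0.0.0/8 (H0) depth=8
  + 234.204.144.240/31 (H5) depth=31
  Q 58.112.9.0: descend 0011101001110 ; hops seen [H2] ; pick H2
  Q 234.204.99.197: descend 1110101011001100 ; hops seen [H0,H0] ; pick H0
  + 0.0.0.0/0 (H5) depth=0
  del 234.204.0.0/16 (clear depth 16)
  + 58.116.158.112/28 (H1) depth=28
  del 0.0.0.0/0 (clear depth 0)
  + 0.0.0.0/0 (H1) depth=0
  + 59.108.34.112/28 (H0) depth=28
  Q 14.94.164.89: descend 00 ; hops seen [H1] ; pick H1
  + 59.108.34.112/28 (H0) depth=28
  + 58.0.0.0/8 (H4) depth=8
  + 234.204.144.0/20 (H1) depth=20
  Q 58.116.158.113: descend 00111010011101001001111001110001 ; hops seen [H1,H4,H2,H1,H2] ; pick H2
  Q 58.100.158.113: descend 00111010011 ; hops seen [H1,H4] ; pick H4
  Q 58.116.158.112: descend 0011101001110100100111100111000 ; hops seen [H1,H4,H2,H1] ; pick H1
  + 59.0.0.0/8 (H0) depth=8
  Q 59.108.2.192: descend 001110110110110000 ; hops seen [H1,H0,H0] ; pick H0
  Q 58.0.0.152: descend 001110100 ; hops seen [H1,H4] ; pick H4
  + 234.192.0.0/11 (H2) depth=11
  Q 58.116.158.112: descend 0011101001110100100111100111000 ; hops seen [H1,H4,H2,H1] ; pick H1
  del 59.108.34.112/28 (clear depth 28)
  Q 234.10.82.82: descend 11101010 ; hops seen [H1,H0] ; pick H0
  + 58.116.158.112/30 (H3) depth=30
  + 0.0.0.0/0 (H0) depth=0
  + 59.108.34.123/32 (H4) depth=32
  del 58.116.158.112/30 (clear depth 30)
  + 0.0.0.0/0 (H5) depth=0
  + 0.0.0.0/0 (H0) depth=0
  + 59.108.34.0/24 (H3) depth=24

== LOOKUPS ==
["H0","H2","H0","H1","H2","H4","H1","H0","H4","H1","H0"]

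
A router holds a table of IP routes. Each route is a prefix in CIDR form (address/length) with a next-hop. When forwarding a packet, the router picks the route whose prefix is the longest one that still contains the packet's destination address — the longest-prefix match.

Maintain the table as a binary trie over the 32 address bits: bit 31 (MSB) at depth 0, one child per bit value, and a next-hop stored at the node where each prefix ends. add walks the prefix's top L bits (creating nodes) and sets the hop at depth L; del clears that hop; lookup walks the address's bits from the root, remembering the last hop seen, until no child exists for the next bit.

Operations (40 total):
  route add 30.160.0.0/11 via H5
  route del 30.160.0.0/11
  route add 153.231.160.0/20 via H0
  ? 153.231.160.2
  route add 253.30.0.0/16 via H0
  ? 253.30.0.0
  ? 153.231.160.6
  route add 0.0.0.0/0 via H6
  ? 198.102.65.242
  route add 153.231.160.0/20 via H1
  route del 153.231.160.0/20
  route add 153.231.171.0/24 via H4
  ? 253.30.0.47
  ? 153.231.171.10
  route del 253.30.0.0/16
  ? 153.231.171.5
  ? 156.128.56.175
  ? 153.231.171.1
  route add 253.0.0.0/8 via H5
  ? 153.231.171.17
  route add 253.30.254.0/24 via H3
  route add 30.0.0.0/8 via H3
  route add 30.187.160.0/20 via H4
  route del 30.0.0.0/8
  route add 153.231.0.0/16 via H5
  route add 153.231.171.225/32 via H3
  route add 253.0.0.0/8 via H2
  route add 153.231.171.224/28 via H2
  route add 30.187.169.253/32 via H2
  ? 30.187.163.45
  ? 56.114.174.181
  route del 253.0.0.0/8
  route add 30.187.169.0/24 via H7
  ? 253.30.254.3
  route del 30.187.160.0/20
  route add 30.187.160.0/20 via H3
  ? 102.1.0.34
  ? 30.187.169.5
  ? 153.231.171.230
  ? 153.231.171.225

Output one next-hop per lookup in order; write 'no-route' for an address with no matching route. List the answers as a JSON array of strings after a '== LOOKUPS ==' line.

Process each operation:
  add 30.160.0.0/11 -> H5 at depth 11
  del 30.160.0.0/11 (clear depth 11)
  add 153.231.160.0/20 -> H0 at depth 20
  ? 153.231.160.2  path d0:-→d1:-→d2:-→d3:-→d4:-→d5:-→d6:-→d7:-→d8:-→d9:-→d10:-→d11:-→d12:-→d13:-→d14:-→d15:-→d16:-→d17:-→d18:-→d19:-→d20:H0  best=H0
  add 253.30.0.0/16 -> H0 at depth 16
  ? 253.30.0.0  path d0:-→d1:-→d2:-→d3:-→d4:-→d5:-→d6:-→d7:-→d8:-→d9:-→d10:-→d11:-→d12:-→d13:-→d14:-→d15:-→d16:H0  best=H0
  ? 153.231.160.6  path d0:-→d1:-→d2:-→d3:-→d4:-→d5:-→d6:-→d7:-→d8:-→d9:-→d10:-→d11:-→d12:-→d13:-→d14:-→d15:-→d16:-→d17:-→d18:-→d19:-→d20:H0  best=H0
  add 0.0.0.0/0 -> H6 at depth 0
  ? 198.102.65.242  path d0:H6→d1:-→d2:-  best=H6
  add 153.231.160.0/20 -> H1 at depth 20
  del 153.231.160.0/20 (clear depth 20)
  add 153.231.171.0/24 -> H4 at depth 24
  ? 253.30.0.47  path d0:H6→d1:-→d2:-→d3:-→d4:-→d5:-→d6:-→d7:-→d8:-→d9:-→d10:-→d11:-→d12:-→d13:-→d14:-→d15:-→d16:H0  best=H0
  ? 153.231.171.10  path d0:H6→d1:-→d2:-→d3:-→d4:-→d5:-→d6:-→d7:-→d8:-→d9:-→d10:-→d11:-→d12:-→d13:-→d14:-→d15:-→d16:-→d17:-→d18:-→d19:-→d20:-→d21:-→d22:-→d23:-→d24:H4  best=H4
  del 253.30.0.0/16 (clear depth 16)
  ? 153.231.171.5  path d0:H6→d1:-→d2:-→d3:-→d4:-→d5:-→d6:-→d7:-→d8:-→d9:-→d10:-→d11:-→d12:-→d13:-→d14:-→d15:-→d16:-→d17:-→d18:-→d19:-→d20:-→d21:-→d22:-→d23:-→d24:H4  best=H4
  ? 156.128.56.175  path d0:H6→d1:-→d2:-→d3:-→d4:-→d5:-  best=H6
  ? 153.231.171.1  path d0:H6→d1:-→d2:-→d3:-→d4:-→d5:-→d6:-→d7:-→d8:-→d9:-→d10:-→d11:-→d12:-→d13:-→d14:-→d15:-→d16:-→d17:-→d18:-→d19:-→d20:-→d21:-→d22:-→d23:-→d24:H4  best=H4
  add 253.0.0.0/8 -> H5 at depth 8
  ? 153.231.171.17  path d0:H6→d1:-→d2:-→d3:-→d4:-→d5:-→d6:-→d7:-→d8:-→d9:-→d10:-→d11:-→d12:-→d13:-→d14:-→d15:-→d16:-→d17:-→d18:-→d19:-→d20:-→d21:-→d22:-→d23:-→d24:H4  best=H4
  add 253.30.254.0/24 -> H3 at depth 24
  add 30.0.0.0/8 -> H3 at depth 8
  add 30.187.160.0/20 -> H4 at depth 20
  del 30.0.0.0/8 (clear depth 8)
  add 153.231.0.0/16 -> H5 at depth 16
  add 153.231.171.225/32 -> H3 at depth 32
  add 253.0.0.0/8 -> H2 at depth 8
  add 153.231.171.224/28 -> H2 at depth 28
  add 30.187.169.253/32 -> H2 at depth 32
  ? 30.187.163.45  path d0:H6→d1:-→d2:-→d3:-→d4:-→d5:-→d6:-→d7:-→d8:-→d9:-→d10:-→d11:-→d12:-→d13:-→d14:-→d15:-→d16:-→d17:-→d18:-→d19:-→d20:H4  best=H4
  ? 56.114.174.181  path d0:H6→d1:-→d2:-  best=H6
  del 253.0.0.0/8 (clear depth 8)
  add 30.187.169.0/24 -> H7 at depth 24
  ? 253.30.254.3  path d0:H6→d1:-→d2:-→d3:-→d4:-→d5:-→d6:-→d7:-→d8:-→d9:-→d10:-→d11:-→d12:-→d13:-→d14:-→d15:-→d16:-→d17:-→d18:-→d19:-→d20:-→d21:-→d22:-→d23:-→d24:H3  best=H3
  del 30.187.160.0/20 (clear depth 20)
  add 30.187.160.0/20 -> H3 at depth 20
  ? 102.1.0.34  path d0:H6→d1:-  best=H6
  ? 30.187.169.5  path d0:H6→d1:-→d2:-→d3:-→d4:-→d5:-→d6:-→d7:-→d8:-→d9:-→d10:-→d11:-→d12:-→d13:-→d14:-→d15:-→d16:-→d17:-→d18:-→d19:-→d20:H3→d21:-→d22:-→d23:-→d24:H7  best=H7
  ? 153.231.171.230  path d0:H6→d1:-→d2:-→d3:-→d4:-→d5:-→d6:-→d7:-→d8:-→d9:-→d10:-→d11:-→d12:-→d13:-→d14:-→d15:-→d16:H5→d17:-→d18:-→d19:-→d20:-→d21:-→d22:-→d23:-→d24:H4→d25:-→d26:-→d27:-→d28:H2→d29:-  best=H2
  ? 153.231.171.225  path d0:H6→d1:-→d2:-→d3:-→d4:-→d5:-→d6:-→d7:-→d8:-→d9:-→d10:-→d11:-→d12:-→d13:-→d14:-→d15:-→d16:H5→d17:-→d18:-→d19:-→d20:-→d21:-→d22:-→d23:-→d24:H4→d25:-→d26:-→d27:-→d28:H2→d29:-→d30:-→d31:-→d32:H3  best=H3

== LOOKUPS ==
["H0","H0","H0","H6","H0","H4","H4","H6","H4","H4","H4","H6","H3","H6","H7","H2","H3"]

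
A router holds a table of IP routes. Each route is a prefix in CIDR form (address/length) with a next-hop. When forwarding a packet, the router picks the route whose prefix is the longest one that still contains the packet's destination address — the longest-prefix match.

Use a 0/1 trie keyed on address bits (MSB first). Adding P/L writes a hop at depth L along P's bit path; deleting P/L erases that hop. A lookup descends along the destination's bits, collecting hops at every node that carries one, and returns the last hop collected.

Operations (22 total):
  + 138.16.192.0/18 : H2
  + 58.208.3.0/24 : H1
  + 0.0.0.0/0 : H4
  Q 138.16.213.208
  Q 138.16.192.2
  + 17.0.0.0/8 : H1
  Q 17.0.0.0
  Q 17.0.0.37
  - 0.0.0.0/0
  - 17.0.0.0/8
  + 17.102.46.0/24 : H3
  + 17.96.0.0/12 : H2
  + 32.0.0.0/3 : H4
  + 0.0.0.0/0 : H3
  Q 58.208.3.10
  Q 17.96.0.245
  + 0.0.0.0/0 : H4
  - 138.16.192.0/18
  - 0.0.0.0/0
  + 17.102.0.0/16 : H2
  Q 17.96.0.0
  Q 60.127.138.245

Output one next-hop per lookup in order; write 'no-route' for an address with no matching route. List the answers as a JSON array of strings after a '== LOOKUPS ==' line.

Trace:
  add 138.16.192.0/18 -> H2 at depth 18
  add 58.208.3.0/24 -> H1 at depth 24
  add 0.0.0.0/0 -> H4 at depth 0
  lookup 138.16.213.208: bits 100010100001000011 walk d0:H4→d1:-→d2:-→d3:-→d4:-→d5:-→d6:-→d7:-→d8:-→d9:-→d10:-→d11:-→d12:-→d13:-→d14:-→d15:-→d16:-→d17:-→d18:H2 -> H2
  lookup 138.16.192.2: bits 100010100001000011 walk d0:H4→d1:-→d2:-→d3:-→d4:-→d5:-→d6:-→d7:-→d8:-→d9:-→d10:-→d11:-→d12:-→d13:-→d14:-→d15:-→d16:-→d17:-→d18:H2 -> H2
  add 17.0.0.0/8 -> H1 at depth 8
  lookup 17.0.0.0: bits 00010001 walk d0:H4→d1:-→d2:-→d3:-→d4:-→d5:-→d6:-→d7:-→d8:H1 -> H1
  lookup 17.0.0.37: bits 00010001 walk d0:H4→d1:-→d2:-→d3:-→d4:-→d5:-→d6:-→d7:-→d8:H1 -> H1
  - 0.0.0.0/0 clear@0
  - 17.0.0.0/8 clear@8
  add 17.102.46.0/24 -> H3 at depth 24
  add 17.96.0.0/12 -> H2 at depth 12
  add 32.0.0.0/3 -> H4 at depth 3
  add 0.0.0.0/0 -> H3 at depth 0
  lookup 58.208.3.10: bits 001110101101000000000011 walk d0:H3→d1:-→d2:-→d3:H4→d4:-→d5:-→d6:-→d7:-→d8:-→d9:-→d10:-→d11:-→d12:-→d13:-→d14:-→d15:-→d16:-→d17:-→d18:-→d19:-→d20:-→d21:-→d22:-→d23:-→d24:H1 -> H1
  lookup 17.96.0.245: bits 0001000101100 walk d0:H3→d1:-→d2:-→d3:-→d4:-→d5:-→d6:-→d7:-→d8:-→d9:-→d10:-→d11:-→d12:H2→d13:- -> H2
  add 0.0.0.0/0 -> H4 at depth 0
  - 138.16.192.0/18 clear@18
  - 0.0.0.0/0 clear@0
  add 17.102.0.0/16 -> H2 at depth 16
  lookup 17.96.0.0: bits 0001000101100 walk d0:-→d1:-→d2:-→d3:-→d4:-→d5:-→d6:-→d7:-→d8:-→d9:-→d10:-→d11:-→d12:H2→d13:- -> H2
  lookup 60.127.138.245: bits 00111 walk d0:-→d1:-→d2:-→d3:H4→d4:-→d5:- -> H4

== LOOKUPS ==
["H2","H2","H1","H1","H1","H2","H2","H4"]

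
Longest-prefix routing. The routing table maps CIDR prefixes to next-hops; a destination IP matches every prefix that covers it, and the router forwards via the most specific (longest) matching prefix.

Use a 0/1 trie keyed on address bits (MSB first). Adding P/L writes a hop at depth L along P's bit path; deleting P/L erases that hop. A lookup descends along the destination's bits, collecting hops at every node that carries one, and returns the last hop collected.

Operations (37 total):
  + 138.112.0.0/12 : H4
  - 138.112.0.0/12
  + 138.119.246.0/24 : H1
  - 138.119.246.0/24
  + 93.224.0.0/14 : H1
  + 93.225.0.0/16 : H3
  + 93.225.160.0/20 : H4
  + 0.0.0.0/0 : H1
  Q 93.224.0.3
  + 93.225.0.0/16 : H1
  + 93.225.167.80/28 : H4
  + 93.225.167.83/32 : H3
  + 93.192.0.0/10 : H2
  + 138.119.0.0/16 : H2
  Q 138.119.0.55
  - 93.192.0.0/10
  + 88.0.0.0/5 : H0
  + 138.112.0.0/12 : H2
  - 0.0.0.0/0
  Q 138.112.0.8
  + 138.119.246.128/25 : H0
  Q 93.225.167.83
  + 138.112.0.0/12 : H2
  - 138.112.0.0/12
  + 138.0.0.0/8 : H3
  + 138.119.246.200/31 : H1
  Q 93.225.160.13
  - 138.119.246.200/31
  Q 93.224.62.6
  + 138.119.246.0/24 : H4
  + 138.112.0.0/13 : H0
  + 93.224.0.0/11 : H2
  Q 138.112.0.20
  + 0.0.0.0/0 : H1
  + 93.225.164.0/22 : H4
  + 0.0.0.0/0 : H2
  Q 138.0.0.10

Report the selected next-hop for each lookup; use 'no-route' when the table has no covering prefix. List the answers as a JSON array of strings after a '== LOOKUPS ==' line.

Apply in order:
  + 138.112.0.0/12 (H4) depth=12
  - 138.112.0.0/12 clear@12
  + 138.119.246.0/24 (H1) depth=24
  - 138.119.246.0/24 clear@24
  + 93.224.0.0/14 (H1) depth=14
  + 93.225.0.0/16 (H3) depth=16
  + 93.225.160.0/20 (H4) depth=20
  + 0.0.0.0/0 (H1) depth=0
  ? 93.224.0.3  path d0:H1→d1:-→d2:-→d3:-→d4:-→d5:-→d6:-→d7:-→d8:-→d9:-→d10:-→d11:-→d12:-→d13:-→d14:H1→d15:-  best=H1
  + 93.225.0.0/16 (H1) depth=16
  + 93.225.167.80/28 (H4) depth=28
  + 93.225.167.83/32 (H3) depth=32
  + 93.192.0.0/10 (H2) depth=10
  + 138.119.0.0/16 (H2) depth=16
  ? 138.119.0.55  path d0:H1→d1:-→d2:-→d3:-→d4:-→d5:-→d6:-→d7:-→d8:-→d9:-→d10:-→d11:-→d12:-→d13:-→d14:-→d15:-→d16:H2  best=H2
  - 93.192.0.0/10 clear@10
  + 88.0.0.0/5 (H0) depth=5
  + 138.112.0.0/12 (H2) depth=12
  - 0.0.0.0/0 clear@0
  ? 138.112.0.8  path d0:-→d1:-→d2:-→d3:-→d4:-→d5:-→d6:-→d7:-→d8:-→d9:-→d10:-→d11:-→d12:H2→d13:-  best=H2
  + 138.119.246.128/25 (H0) depth=25
  ? 93.225.167.83  path d0:-→d1:-→d2:-→d3:-→d4:-→d5:H0→d6:-→d7:-→d8:-→d9:-→d10:-→d11:-→d12:-→d13:-→d14:H1→d15:-→d16:H1→d17:-→d18:-→d19:-→d20:H4→d21:-→d22:-→d23:-→d24:-→d25:-→d26:-→d27:-→d28:H4→d29:-→d30:-→d31:-→d32:H3  best=H3
  + 138.112.0.0/12 (H2) depth=12
  - 138.112.0.0/12 clear@12
  + 138.0.0.0/8 (H3) depth=8
  + 138.119.246.200/31 (H1) depth=31
  ? 93.225.160.13  path d0:-→d1:-→d2:-→d3:-→d4:-→d5:H0→d6:-→d7:-→d8:-→d9:-→d10:-→d11:-→d12:-→d13:-→d14:H1→d15:-→d16:H1→d17:-→d18:-→d19:-→d20:H4→d21:-  best=H4
  - 138.119.246.200/31 clear@31
  ? 93.224.62.6  path d0:-→d1:-→d2:-→d3:-→d4:-→d5:H0→d6:-→d7:-→d8:-→d9:-→d10:-→d11:-→d12:-→d13:-→d14:H1→d15:-  best=H1
  + 138.119.246.0/24 (H4) depth=24
  + 138.112.0.0/13 (H0) depth=13
  + 93.224.0.0/11 (H2) depth=11
  ? 138.112.0.20  path d0:-→d1:-→d2:-→d3:-→d4:-→d5:-→d6:-→d7:-→d8:H3→d9:-→d10:-→d11:-→d12:-→d13:H0  best=H0
  + 0.0.0.0/0 (H1) depth=0
  + 93.225.164.0/22 (H4) depth=22
  + 0.0.0.0/0 (H2) depth=0
  ? 138.0.0.10  path d0:H2→d1:-→d2:-→d3:-→d4:-→d5:-→d6:-→d7:-→d8:H3→d9:-  best=H3

== LOOKUPS ==
["H1","H2","H2","H3","H4","H1","H0","H3"]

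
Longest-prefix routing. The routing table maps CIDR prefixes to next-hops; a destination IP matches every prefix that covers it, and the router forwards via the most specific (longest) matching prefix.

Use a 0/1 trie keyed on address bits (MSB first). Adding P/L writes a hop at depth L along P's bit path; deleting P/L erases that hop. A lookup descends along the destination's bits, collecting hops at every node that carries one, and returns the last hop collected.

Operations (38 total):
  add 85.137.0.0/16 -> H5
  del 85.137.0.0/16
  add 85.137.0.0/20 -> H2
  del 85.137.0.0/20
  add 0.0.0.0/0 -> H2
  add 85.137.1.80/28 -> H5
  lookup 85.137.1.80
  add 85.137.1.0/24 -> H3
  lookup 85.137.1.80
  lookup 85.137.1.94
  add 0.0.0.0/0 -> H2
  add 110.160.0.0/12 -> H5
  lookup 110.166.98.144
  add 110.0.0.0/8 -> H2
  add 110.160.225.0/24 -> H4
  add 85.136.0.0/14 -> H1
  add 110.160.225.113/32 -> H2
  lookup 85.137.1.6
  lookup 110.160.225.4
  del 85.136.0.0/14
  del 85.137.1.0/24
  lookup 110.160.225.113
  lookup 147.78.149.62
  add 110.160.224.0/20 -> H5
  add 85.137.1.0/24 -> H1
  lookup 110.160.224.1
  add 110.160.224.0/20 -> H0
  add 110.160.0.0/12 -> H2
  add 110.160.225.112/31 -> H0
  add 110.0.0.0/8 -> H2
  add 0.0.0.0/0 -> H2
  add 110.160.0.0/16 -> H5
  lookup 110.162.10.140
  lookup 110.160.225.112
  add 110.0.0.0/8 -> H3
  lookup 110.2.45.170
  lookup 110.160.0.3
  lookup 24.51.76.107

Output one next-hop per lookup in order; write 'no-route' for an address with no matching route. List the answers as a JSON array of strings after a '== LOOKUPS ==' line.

Apply in order:
  add 85.137.0.0/16 -> H5 at depth 16
  del 85.137.0.0/16 (clear depth 16)
  add 85.137.0.0/20 -> H2 at depth 20
  del 85.137.0.0/20 (clear depth 20)
  add 0.0.0.0/0 -> H2 at depth 0
  add 85.137.1.80/28 -> H5 at depth 28
  lookup 85.137.1.80: bits 0101010110001001000000010101 walk d0:H2→d1:-→d2:-→d3:-→d4:-→d5:-→d6:-→d7:-→d8:-→d9:-→d10:-→d11:-→d12:-→d13:-→d14:-→d15:-→d16:-→d17:-→d18:-→d19:-→d20:-→d21:-→d22:-→d23:-→d24:-→d25:-→d26:-→d27:-→d28:H5 -> H5
  add 85.137.1.0/24 -> H3 at depth 24
  lookup 85.137.1.80: bits 0101010110001001000000010101 walk d0:H2→d1:-→d2:-→d3:-→d4:-→d5:-→d6:-→d7:-→d8:-→d9:-→d10:-→d11:-→d12:-→d13:-→d14:-→d15:-→d16:-→d17:-→d18:-→d19:-→d20:-→d21:-→d22:-→d23:-→d24:H3→d25:-→d26:-→d27:-→d28:H5 -> H5
  lookup 85.137.1.94: bits 0101010110001001000000010101 walk d0:H2→d1:-→d2:-→d3:-→d4:-→d5:-→d6:-→d7:-→d8:-→d9:-→d10:-→d11:-→d12:-→d13:-→d14:-→d15:-→d16:-→d17:-→d18:-→d19:-→d20:-→d21:-→d22:-→d23:-→d24:H3→d25:-→d26:-→d27:-→d28:H5 -> H5
  add 0.0.0.0/0 -> H2 at depth 0
  add 110.160.0.0/12 -> H5 at depth 12
  lookup 110.166.98.144: bits 011011101010 walk d0:H2→d1:-→d2:-→d3:-→d4:-→d5:-→d6:-→d7:-→d8:-→d9:-→d10:-→d11:-→d12:H5 -> H5
  add 110.0.0.0/8 -> H2 at depth 8
  add 110.160.225.0/24 -> H4 at depth 24
  add 85.136.0.0/14 -> H1 at depth 14
  add 110.160.225.113/32 -> H2 at depth 32
  lookup 85.137.1.6: bits 0101010110001001000000010 walk d0:H2→d1:-→d2:-→d3:-→d4:-→d5:-→d6:-→d7:-→d8:-→d9:-→d10:-→d11:-→d12:-→d13:-→d14:H1→d15:-→d16:-→d17:-→d18:-→d19:-→d20:-→d21:-→d22:-→d23:-→d24:H3→d25:- -> H3
  lookup 110.160.225.4: bits 0110111010100000111000010 walk d0:H2→d1:-→d2:-→d3:-→d4:-→d5:-→d6:-→d7:-→d8:H2→d9:-→d10:-→d11:-→d12:H5→d13:-→d14:-→d15:-→d16:-→d17:-→d18:-→d19:-→d20:-→d21:-→d22:-→d23:-→d24:H4→d25:- -> H4
  del 85.136.0.0/14 (clear depth 14)
  del 85.137.1.0/24 (clear depth 24)
  lookup 110.160.225.113: bits 01101110101000001110000101110001 walk d0:H2→d1:-→d2:-→d3:-→d4:-→d5:-→d6:-→d7:-→d8:H2→d9:-→d10:-→d11:-→d12:H5→d13:-→d14:-→d15:-→d16:-→d17:-→d18:-→d19:-→d20:-→d21:-→d22:-→d23:-→d24:H4→d25:-→d26:-→d27:-→d28:-→d29:-→d30:-→d31:-→d32:H2 -> H2
  lookup 147.78.149.62: bits ε walk d0:H2 -> H2
  add 110.160.224.0/20 -> H5 at depth 20
  add 85.137.1.0/24 -> H1 at depth 24
  lookup 110.160.224.1: bits 01101110101000001110000 walk d0:H2→d1:-→d2:-→d3:-→d4:-→d5:-→d6:-→d7:-→d8:H2→d9:-→d10:-→d11:-→d12:H5→d13:-→d14:-→d15:-→d16:-→d17:-→d18:-→d19:-→d20:H5→d21:-→d22:-→d23:- -> H5
  add 110.160.224.0/20 -> H0 at depth 20
  add 110.160.0.0/12 -> H2 at depth 12
  add 110.160.225.112/31 -> H0 at depth 31
  add 110.0.0.0/8 -> H2 at depth 8
  add 0.0.0.0/0 -> H2 at depth 0
  add 110.160.0.0/16 -> H5 at depth 16
  lookup 110.162.10.140: bits 01101110101000 walk d0:H2→d1:-→d2:-→d3:-→d4:-→d5:-→d6:-→d7:-→d8:H2→d9:-→d10:-→d11:-→d12:H2→d13:-→d14:- -> H2
  lookup 110.160.225.112: bits 0110111010100000111000010111000 walk d0:H2→d1:-→d2:-→d3:-→d4:-→d5:-→d6:-→d7:-→d8:H2→d9:-→d10:-→d11:-→d12:H2→d13:-→d14:-→d15:-→d16:H5→d17:-→d18:-→d19:-→d20:H0→d21:-→d22:-→d23:-→d24:H4→d25:-→d26:-→d27:-→d28:-→d29:-→d30:-→d31:H0 -> H0
  add 110.0.0.0/8 -> H3 at depth 8
  lookup 110.2.45.170: bits 01101110 walk d0:H2→d1:-→d2:-→d3:-→d4:-→d5:-→d6:-→d7:-→d8:H3 -> H3
  lookup 110.160.0.3: bits 0110111010100000 walk d0:H2→d1:-→d2:-→d3:-→d4:-→d5:-→d6:-→d7:-→d8:H3→d9:-→d10:-→d11:-→d12:H2→d13:-→d14:-→d15:-→d16:H5 -> H5
  lookup 24.51.76.107: bits 0 walk d0:H2→d1:- -> H2

== LOOKUPS ==
["H5","H5","H5","H5","H3","H4","H2","H2","H5","H2","H0","H3","H5","H2"]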